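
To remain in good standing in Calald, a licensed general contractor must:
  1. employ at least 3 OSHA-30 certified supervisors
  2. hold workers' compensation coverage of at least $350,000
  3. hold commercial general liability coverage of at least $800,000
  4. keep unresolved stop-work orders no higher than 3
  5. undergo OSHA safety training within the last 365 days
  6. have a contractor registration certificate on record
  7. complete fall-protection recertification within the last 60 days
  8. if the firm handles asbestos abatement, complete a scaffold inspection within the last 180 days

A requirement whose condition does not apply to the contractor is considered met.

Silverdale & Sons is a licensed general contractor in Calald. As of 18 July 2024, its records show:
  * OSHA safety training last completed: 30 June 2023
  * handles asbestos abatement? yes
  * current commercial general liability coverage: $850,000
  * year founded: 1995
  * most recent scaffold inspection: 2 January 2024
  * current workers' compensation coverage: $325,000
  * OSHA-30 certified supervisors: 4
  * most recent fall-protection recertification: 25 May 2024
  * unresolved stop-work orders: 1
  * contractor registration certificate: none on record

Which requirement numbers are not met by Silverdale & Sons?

2, 5, 6, 8

1. OSHA-30 certified supervisors 4 ≥ 3 → met
2. workers' compensation coverage $325,000 < $350,000 → not met
3. commercial general liability coverage $850,000 ≥ $800,000 → met
4. unresolved stop-work orders 1 ≤ 3 → met
5. OSHA safety training 384 days ago vs limit 365 → not met
6. contractor registration certificate absent → not met
7. fall-protection recertification 54 days ago vs limit 60 → met
8. condition 'handles asbestos abatement' holds; scaffold inspection 198 days ago vs limit 180 → not met
Not met: 2, 5, 6, 8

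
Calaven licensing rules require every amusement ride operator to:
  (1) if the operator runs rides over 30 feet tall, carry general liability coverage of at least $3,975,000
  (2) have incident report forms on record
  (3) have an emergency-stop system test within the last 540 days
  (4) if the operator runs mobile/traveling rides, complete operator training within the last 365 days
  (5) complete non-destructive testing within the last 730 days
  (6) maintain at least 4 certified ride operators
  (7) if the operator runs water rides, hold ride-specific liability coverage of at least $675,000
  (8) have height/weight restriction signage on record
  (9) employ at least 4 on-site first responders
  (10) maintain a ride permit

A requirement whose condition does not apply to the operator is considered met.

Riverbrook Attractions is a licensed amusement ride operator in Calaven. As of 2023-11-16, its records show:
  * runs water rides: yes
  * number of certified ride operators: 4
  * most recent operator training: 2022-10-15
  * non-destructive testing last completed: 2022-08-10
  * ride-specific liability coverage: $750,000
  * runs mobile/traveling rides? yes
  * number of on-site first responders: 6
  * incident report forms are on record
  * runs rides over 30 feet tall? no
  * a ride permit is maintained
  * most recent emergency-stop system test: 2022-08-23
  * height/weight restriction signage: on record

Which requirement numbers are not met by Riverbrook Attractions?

4

1. condition 'runs rides over 30 feet tall' does not hold → requirement n/a → met
2. incident report forms present → met
3. emergency-stop system test 450 days ago vs limit 540 → met
4. condition 'runs mobile/traveling rides' holds; operator training 397 days ago vs limit 365 → not met
5. non-destructive testing 463 days ago vs limit 730 → met
6. certified ride operators 4 ≥ 4 → met
7. condition 'runs water rides' holds; ride-specific liability coverage $750,000 ≥ $675,000 → met
8. height/weight restriction signage present → met
9. on-site first responders 6 ≥ 4 → met
10. ride permit present → met
Not met: 4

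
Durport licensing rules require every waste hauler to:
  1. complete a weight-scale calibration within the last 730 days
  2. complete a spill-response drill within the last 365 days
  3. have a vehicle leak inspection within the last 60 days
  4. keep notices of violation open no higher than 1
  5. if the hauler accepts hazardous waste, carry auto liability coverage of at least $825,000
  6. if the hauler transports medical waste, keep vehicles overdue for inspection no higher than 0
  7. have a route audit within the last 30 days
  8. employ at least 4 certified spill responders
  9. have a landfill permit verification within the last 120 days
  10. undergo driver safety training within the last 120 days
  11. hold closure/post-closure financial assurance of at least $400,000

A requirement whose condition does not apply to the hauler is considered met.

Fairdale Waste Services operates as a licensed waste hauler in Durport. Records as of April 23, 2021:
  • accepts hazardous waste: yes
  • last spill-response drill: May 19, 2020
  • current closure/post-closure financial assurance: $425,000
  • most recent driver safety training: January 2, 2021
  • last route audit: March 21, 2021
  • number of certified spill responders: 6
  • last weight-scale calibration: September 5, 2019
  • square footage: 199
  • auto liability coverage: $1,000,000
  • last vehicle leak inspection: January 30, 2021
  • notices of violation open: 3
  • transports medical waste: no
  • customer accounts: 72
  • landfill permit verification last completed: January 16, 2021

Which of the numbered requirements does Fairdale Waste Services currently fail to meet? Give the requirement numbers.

3, 4, 7

1. weight-scale calibration 596 days ago vs limit 730 → met
2. spill-response drill 339 days ago vs limit 365 → met
3. vehicle leak inspection 83 days ago vs limit 60 → not met
4. notices of violation open 3 > 1 → not met
5. condition 'accepts hazardous waste' holds; auto liability coverage $1,000,000 ≥ $825,000 → met
6. condition 'transports medical waste' does not hold → requirement n/a → met
7. route audit 33 days ago vs limit 30 → not met
8. certified spill responders 6 ≥ 4 → met
9. landfill permit verification 97 days ago vs limit 120 → met
10. driver safety training 111 days ago vs limit 120 → met
11. closure/post-closure financial assurance $425,000 ≥ $400,000 → met
Not met: 3, 4, 7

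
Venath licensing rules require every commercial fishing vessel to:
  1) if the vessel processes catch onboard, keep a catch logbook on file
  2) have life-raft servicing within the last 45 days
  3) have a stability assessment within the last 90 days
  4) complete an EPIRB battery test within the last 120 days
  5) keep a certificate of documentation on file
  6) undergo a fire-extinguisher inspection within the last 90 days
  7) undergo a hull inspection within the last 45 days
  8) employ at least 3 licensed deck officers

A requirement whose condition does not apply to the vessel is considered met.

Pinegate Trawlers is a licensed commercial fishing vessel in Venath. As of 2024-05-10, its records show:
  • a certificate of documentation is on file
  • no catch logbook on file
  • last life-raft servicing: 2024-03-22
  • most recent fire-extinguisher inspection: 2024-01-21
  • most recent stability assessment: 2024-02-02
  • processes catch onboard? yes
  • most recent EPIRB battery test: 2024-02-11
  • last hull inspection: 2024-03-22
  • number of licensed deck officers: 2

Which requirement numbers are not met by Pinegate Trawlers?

1. condition 'processes catch onboard' holds; catch logbook absent → not met
2. life-raft servicing 49 days ago vs limit 45 → not met
3. stability assessment 98 days ago vs limit 90 → not met
4. EPIRB battery test 89 days ago vs limit 120 → met
5. certificate of documentation present → met
6. fire-extinguisher inspection 110 days ago vs limit 90 → not met
7. hull inspection 49 days ago vs limit 45 → not met
8. licensed deck officers 2 < 3 → not met
Not met: 1, 2, 3, 6, 7, 8

1, 2, 3, 6, 7, 8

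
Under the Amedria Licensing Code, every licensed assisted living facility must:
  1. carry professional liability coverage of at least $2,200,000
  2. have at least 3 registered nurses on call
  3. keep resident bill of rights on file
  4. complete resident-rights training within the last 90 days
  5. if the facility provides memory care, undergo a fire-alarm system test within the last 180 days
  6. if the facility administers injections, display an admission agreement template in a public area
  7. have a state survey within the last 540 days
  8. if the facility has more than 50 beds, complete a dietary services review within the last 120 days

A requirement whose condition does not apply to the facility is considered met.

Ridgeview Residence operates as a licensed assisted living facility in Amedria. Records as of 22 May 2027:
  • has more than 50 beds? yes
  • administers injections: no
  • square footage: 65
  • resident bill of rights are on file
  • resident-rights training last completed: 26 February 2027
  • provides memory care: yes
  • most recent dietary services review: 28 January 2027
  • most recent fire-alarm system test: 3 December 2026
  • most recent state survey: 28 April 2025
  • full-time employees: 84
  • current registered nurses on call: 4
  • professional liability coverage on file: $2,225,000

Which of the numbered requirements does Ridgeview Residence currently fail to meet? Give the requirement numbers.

1. professional liability coverage $2,225,000 ≥ $2,200,000 → met
2. registered nurses on call 4 ≥ 3 → met
3. resident bill of rights present → met
4. resident-rights training 85 days ago vs limit 90 → met
5. condition 'provides memory care' holds; fire-alarm system test 170 days ago vs limit 180 → met
6. condition 'administers injections' does not hold → requirement n/a → met
7. state survey 754 days ago vs limit 540 → not met
8. condition 'has more than 50 beds' holds; dietary services review 114 days ago vs limit 120 → met
Not met: 7

7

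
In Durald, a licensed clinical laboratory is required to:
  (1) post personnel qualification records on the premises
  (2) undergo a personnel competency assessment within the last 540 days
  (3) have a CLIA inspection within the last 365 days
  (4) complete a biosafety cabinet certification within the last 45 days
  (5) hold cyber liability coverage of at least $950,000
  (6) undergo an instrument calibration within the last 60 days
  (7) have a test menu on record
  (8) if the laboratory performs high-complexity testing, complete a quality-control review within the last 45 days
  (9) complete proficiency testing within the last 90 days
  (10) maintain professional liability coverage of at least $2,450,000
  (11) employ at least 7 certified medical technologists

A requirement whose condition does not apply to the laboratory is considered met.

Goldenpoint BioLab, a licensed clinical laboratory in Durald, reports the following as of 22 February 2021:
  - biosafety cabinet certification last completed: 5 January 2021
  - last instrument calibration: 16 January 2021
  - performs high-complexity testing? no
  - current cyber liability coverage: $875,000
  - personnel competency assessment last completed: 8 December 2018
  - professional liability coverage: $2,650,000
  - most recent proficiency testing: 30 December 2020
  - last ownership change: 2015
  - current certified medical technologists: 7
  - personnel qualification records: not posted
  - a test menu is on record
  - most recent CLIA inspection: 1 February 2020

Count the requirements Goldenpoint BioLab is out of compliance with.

5

1. personnel qualification records absent → not met
2. personnel competency assessment 807 days ago vs limit 540 → not met
3. CLIA inspection 387 days ago vs limit 365 → not met
4. biosafety cabinet certification 48 days ago vs limit 45 → not met
5. cyber liability coverage $875,000 < $950,000 → not met
6. instrument calibration 37 days ago vs limit 60 → met
7. test menu present → met
8. condition 'performs high-complexity testing' does not hold → requirement n/a → met
9. proficiency testing 54 days ago vs limit 90 → met
10. professional liability coverage $2,650,000 ≥ $2,450,000 → met
11. certified medical technologists 7 ≥ 7 → met
Not met: 5 of 11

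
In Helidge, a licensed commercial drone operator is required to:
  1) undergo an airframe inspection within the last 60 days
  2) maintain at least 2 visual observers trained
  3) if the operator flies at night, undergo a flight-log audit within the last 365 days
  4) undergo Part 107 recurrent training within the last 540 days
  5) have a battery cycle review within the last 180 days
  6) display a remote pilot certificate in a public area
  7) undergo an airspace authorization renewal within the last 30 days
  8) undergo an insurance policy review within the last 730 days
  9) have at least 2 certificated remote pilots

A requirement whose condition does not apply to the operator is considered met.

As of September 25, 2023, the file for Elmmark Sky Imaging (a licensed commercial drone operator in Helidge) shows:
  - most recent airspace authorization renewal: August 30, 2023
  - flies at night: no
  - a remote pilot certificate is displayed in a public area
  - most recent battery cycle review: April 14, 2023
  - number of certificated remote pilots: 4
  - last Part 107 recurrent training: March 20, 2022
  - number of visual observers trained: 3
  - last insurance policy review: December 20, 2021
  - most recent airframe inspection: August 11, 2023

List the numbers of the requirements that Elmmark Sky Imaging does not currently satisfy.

1. airframe inspection 45 days ago vs limit 60 → met
2. visual observers trained 3 ≥ 2 → met
3. condition 'flies at night' does not hold → requirement n/a → met
4. Part 107 recurrent training 554 days ago vs limit 540 → not met
5. battery cycle review 164 days ago vs limit 180 → met
6. remote pilot certificate present → met
7. airspace authorization renewal 26 days ago vs limit 30 → met
8. insurance policy review 644 days ago vs limit 730 → met
9. certificated remote pilots 4 ≥ 2 → met
Not met: 4

4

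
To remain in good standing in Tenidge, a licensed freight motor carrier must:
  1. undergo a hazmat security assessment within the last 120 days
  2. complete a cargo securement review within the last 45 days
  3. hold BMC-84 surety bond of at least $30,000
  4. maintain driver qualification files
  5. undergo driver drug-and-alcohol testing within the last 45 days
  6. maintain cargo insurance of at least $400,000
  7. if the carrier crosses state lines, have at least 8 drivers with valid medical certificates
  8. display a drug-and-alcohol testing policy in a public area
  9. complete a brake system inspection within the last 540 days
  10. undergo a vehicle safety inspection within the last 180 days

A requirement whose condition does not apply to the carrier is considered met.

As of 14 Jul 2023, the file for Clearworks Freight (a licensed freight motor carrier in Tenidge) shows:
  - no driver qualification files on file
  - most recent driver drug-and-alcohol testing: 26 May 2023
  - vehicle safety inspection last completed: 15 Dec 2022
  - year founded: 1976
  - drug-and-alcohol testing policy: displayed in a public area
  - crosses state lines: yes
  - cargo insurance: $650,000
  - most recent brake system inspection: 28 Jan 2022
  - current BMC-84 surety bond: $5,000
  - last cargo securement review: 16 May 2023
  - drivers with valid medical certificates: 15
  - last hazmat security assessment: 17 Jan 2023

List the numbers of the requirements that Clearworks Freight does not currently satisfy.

1. hazmat security assessment 178 days ago vs limit 120 → not met
2. cargo securement review 59 days ago vs limit 45 → not met
3. BMC-84 surety bond $5,000 < $30,000 → not met
4. driver qualification files absent → not met
5. driver drug-and-alcohol testing 49 days ago vs limit 45 → not met
6. cargo insurance $650,000 ≥ $400,000 → met
7. condition 'crosses state lines' holds; drivers with valid medical certificates 15 ≥ 8 → met
8. drug-and-alcohol testing policy present → met
9. brake system inspection 532 days ago vs limit 540 → met
10. vehicle safety inspection 211 days ago vs limit 180 → not met
Not met: 1, 2, 3, 4, 5, 10

1, 2, 3, 4, 5, 10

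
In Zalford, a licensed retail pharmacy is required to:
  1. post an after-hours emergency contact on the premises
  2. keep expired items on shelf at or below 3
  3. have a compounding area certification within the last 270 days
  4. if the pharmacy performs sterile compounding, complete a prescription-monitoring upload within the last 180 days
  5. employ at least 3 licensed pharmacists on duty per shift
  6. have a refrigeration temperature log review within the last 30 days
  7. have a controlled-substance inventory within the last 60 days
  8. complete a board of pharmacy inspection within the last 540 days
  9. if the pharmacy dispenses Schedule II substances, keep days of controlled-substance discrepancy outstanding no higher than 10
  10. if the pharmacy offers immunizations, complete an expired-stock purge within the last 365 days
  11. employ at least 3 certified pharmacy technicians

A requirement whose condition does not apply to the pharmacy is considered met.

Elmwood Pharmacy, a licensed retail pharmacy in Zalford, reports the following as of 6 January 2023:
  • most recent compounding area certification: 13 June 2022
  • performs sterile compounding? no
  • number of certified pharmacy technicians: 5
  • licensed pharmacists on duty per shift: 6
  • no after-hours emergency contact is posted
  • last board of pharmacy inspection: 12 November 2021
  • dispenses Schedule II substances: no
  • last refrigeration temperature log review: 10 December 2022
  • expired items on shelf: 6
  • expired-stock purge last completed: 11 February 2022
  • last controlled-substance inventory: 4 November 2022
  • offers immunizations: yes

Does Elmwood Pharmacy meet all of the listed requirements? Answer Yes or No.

No

1. after-hours emergency contact absent → not met
2. expired items on shelf 6 > 3 → not met
3. compounding area certification 207 days ago vs limit 270 → met
4. condition 'performs sterile compounding' does not hold → requirement n/a → met
5. licensed pharmacists on duty per shift 6 ≥ 3 → met
6. refrigeration temperature log review 27 days ago vs limit 30 → met
7. controlled-substance inventory 63 days ago vs limit 60 → not met
8. board of pharmacy inspection 420 days ago vs limit 540 → met
9. condition 'dispenses Schedule II substances' does not hold → requirement n/a → met
10. condition 'offers immunizations' holds; expired-stock purge 329 days ago vs limit 365 → met
11. certified pharmacy technicians 5 ≥ 3 → met
Not met: 1, 2, 7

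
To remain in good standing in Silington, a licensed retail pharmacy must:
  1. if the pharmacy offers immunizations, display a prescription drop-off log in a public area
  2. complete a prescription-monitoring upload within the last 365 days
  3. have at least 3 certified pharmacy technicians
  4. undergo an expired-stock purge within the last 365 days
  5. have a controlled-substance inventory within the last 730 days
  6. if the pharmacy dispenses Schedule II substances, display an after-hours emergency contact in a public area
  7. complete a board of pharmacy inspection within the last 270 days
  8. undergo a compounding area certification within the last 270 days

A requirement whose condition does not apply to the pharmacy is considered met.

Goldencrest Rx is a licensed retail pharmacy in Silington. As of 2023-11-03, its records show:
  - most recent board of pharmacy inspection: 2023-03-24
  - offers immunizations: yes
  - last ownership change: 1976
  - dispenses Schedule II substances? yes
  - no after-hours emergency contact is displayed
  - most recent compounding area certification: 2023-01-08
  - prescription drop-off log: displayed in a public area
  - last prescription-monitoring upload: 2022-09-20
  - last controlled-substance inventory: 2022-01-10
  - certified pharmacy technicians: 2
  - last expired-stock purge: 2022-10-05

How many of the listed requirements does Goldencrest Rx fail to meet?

5

1. condition 'offers immunizations' holds; prescription drop-off log present → met
2. prescription-monitoring upload 409 days ago vs limit 365 → not met
3. certified pharmacy technicians 2 < 3 → not met
4. expired-stock purge 394 days ago vs limit 365 → not met
5. controlled-substance inventory 662 days ago vs limit 730 → met
6. condition 'dispenses Schedule II substances' holds; after-hours emergency contact absent → not met
7. board of pharmacy inspection 224 days ago vs limit 270 → met
8. compounding area certification 299 days ago vs limit 270 → not met
Not met: 5 of 8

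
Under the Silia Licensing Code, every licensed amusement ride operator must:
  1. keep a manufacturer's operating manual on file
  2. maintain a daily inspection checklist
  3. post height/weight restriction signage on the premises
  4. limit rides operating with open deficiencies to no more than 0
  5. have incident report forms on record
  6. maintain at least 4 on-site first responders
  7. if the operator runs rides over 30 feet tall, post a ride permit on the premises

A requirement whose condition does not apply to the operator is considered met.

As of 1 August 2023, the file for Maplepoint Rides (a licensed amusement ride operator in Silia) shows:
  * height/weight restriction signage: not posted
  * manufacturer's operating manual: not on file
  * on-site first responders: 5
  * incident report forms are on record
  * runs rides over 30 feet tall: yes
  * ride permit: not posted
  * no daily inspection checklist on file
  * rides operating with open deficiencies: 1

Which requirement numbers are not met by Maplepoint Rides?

1, 2, 3, 4, 7

1. manufacturer's operating manual absent → not met
2. daily inspection checklist absent → not met
3. height/weight restriction signage absent → not met
4. rides operating with open deficiencies 1 > 0 → not met
5. incident report forms present → met
6. on-site first responders 5 ≥ 4 → met
7. condition 'runs rides over 30 feet tall' holds; ride permit absent → not met
Not met: 1, 2, 3, 4, 7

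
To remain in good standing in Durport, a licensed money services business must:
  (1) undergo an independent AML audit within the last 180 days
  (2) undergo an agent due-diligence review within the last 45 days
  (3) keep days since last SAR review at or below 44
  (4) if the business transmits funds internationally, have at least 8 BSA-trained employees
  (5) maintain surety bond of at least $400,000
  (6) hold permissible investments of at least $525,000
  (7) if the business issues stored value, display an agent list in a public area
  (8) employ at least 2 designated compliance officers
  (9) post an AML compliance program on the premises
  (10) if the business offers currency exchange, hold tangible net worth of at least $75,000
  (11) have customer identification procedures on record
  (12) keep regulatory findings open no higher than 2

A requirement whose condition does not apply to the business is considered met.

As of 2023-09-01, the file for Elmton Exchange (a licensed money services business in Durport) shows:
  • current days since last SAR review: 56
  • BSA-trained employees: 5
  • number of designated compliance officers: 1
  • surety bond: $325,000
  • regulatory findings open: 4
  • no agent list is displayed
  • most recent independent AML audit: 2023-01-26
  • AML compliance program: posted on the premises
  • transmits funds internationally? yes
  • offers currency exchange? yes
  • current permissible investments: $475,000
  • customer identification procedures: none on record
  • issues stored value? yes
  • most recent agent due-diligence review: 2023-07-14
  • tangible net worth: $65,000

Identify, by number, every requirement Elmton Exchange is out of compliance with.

1. independent AML audit 218 days ago vs limit 180 → not met
2. agent due-diligence review 49 days ago vs limit 45 → not met
3. days since last SAR review 56 > 44 → not met
4. condition 'transmits funds internationally' holds; BSA-trained employees 5 < 8 → not met
5. surety bond $325,000 < $400,000 → not met
6. permissible investments $475,000 < $525,000 → not met
7. condition 'issues stored value' holds; agent list absent → not met
8. designated compliance officers 1 < 2 → not met
9. AML compliance program present → met
10. condition 'offers currency exchange' holds; tangible net worth $65,000 < $75,000 → not met
11. customer identification procedures absent → not met
12. regulatory findings open 4 > 2 → not met
Not met: 1, 2, 3, 4, 5, 6, 7, 8, 10, 11, 12

1, 2, 3, 4, 5, 6, 7, 8, 10, 11, 12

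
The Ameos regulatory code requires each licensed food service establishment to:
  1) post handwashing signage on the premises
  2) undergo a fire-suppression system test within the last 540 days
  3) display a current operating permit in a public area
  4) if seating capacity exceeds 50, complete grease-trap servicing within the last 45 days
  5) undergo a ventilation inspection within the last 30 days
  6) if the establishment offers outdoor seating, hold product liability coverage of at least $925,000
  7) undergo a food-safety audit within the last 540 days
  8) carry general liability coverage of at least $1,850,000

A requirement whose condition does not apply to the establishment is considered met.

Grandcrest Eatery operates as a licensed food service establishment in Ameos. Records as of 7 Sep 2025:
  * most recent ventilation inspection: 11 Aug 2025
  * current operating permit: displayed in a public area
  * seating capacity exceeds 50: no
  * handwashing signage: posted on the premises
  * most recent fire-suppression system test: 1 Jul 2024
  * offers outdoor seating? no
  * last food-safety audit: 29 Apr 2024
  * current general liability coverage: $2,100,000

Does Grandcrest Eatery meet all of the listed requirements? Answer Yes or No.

Yes

1. handwashing signage present → met
2. fire-suppression system test 433 days ago vs limit 540 → met
3. current operating permit present → met
4. condition 'seating capacity exceeds 50' does not hold → requirement n/a → met
5. ventilation inspection 27 days ago vs limit 30 → met
6. condition 'offers outdoor seating' does not hold → requirement n/a → met
7. food-safety audit 496 days ago vs limit 540 → met
8. general liability coverage $2,100,000 ≥ $1,850,000 → met
All met.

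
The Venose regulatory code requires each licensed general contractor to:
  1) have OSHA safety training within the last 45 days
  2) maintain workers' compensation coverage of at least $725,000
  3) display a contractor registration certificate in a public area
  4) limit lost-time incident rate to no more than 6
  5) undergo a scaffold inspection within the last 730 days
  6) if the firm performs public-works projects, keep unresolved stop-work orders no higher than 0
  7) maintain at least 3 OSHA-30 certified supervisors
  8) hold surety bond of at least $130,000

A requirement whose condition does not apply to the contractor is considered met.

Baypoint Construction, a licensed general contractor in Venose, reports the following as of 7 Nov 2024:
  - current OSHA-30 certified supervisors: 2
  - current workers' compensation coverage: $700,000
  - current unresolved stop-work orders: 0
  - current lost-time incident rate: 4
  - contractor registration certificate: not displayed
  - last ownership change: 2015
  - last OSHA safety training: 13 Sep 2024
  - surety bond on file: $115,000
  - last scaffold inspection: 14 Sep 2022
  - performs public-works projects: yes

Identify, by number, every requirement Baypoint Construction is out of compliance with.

1. OSHA safety training 55 days ago vs limit 45 → not met
2. workers' compensation coverage $700,000 < $725,000 → not met
3. contractor registration certificate absent → not met
4. lost-time incident rate 4 ≤ 6 → met
5. scaffold inspection 785 days ago vs limit 730 → not met
6. condition 'performs public-works projects' holds; unresolved stop-work orders 0 ≤ 0 → met
7. OSHA-30 certified supervisors 2 < 3 → not met
8. surety bond $115,000 < $130,000 → not met
Not met: 1, 2, 3, 5, 7, 8

1, 2, 3, 5, 7, 8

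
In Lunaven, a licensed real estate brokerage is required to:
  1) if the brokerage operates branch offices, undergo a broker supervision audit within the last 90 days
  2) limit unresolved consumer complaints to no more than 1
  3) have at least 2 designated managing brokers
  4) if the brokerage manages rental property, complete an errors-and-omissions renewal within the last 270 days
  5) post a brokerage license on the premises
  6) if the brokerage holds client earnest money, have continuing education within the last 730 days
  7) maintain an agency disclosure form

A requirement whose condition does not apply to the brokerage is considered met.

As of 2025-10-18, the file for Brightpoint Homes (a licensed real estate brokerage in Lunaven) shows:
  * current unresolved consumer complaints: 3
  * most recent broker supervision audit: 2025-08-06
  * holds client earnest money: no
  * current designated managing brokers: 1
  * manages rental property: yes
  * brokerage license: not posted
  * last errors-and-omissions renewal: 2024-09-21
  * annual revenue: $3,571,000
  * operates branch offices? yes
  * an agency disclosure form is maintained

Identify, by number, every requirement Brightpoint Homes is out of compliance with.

1. condition 'operates branch offices' holds; broker supervision audit 73 days ago vs limit 90 → met
2. unresolved consumer complaints 3 > 1 → not met
3. designated managing brokers 1 < 2 → not met
4. condition 'manages rental property' holds; errors-and-omissions renewal 392 days ago vs limit 270 → not met
5. brokerage license absent → not met
6. condition 'holds client earnest money' does not hold → requirement n/a → met
7. agency disclosure form present → met
Not met: 2, 3, 4, 5

2, 3, 4, 5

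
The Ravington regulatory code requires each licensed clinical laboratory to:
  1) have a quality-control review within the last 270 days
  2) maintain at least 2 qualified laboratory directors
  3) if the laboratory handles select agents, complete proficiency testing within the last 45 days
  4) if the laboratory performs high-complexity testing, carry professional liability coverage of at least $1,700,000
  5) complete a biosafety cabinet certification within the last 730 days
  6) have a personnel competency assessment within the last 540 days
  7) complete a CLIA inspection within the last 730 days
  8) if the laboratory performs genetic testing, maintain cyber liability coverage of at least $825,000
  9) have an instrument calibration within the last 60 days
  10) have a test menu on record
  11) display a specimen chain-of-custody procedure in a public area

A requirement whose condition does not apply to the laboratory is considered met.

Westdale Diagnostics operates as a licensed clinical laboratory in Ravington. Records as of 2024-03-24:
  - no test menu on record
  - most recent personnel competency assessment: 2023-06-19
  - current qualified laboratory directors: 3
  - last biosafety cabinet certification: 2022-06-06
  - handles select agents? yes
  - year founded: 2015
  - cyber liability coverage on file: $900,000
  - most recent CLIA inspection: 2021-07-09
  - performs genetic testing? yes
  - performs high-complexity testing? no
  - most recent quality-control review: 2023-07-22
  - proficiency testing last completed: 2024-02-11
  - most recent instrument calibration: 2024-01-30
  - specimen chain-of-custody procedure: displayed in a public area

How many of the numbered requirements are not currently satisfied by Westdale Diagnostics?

2

1. quality-control review 246 days ago vs limit 270 → met
2. qualified laboratory directors 3 ≥ 2 → met
3. condition 'handles select agents' holds; proficiency testing 42 days ago vs limit 45 → met
4. condition 'performs high-complexity testing' does not hold → requirement n/a → met
5. biosafety cabinet certification 657 days ago vs limit 730 → met
6. personnel competency assessment 279 days ago vs limit 540 → met
7. CLIA inspection 989 days ago vs limit 730 → not met
8. condition 'performs genetic testing' holds; cyber liability coverage $900,000 ≥ $825,000 → met
9. instrument calibration 54 days ago vs limit 60 → met
10. test menu absent → not met
11. specimen chain-of-custody procedure present → met
Not met: 2 of 11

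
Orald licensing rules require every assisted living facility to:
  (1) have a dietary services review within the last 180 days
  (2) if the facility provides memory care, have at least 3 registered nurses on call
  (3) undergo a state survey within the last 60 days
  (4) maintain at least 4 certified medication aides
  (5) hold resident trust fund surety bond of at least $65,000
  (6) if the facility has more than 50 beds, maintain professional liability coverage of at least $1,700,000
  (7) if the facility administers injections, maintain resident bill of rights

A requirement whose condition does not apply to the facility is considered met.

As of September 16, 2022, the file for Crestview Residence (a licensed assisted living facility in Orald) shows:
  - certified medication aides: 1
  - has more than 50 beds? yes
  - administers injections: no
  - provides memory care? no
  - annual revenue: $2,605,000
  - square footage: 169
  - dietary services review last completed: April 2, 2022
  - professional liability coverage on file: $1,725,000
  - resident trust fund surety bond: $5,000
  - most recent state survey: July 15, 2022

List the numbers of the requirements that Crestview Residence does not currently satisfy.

3, 4, 5

1. dietary services review 167 days ago vs limit 180 → met
2. condition 'provides memory care' does not hold → requirement n/a → met
3. state survey 63 days ago vs limit 60 → not met
4. certified medication aides 1 < 4 → not met
5. resident trust fund surety bond $5,000 < $65,000 → not met
6. condition 'has more than 50 beds' holds; professional liability coverage $1,725,000 ≥ $1,700,000 → met
7. condition 'administers injections' does not hold → requirement n/a → met
Not met: 3, 4, 5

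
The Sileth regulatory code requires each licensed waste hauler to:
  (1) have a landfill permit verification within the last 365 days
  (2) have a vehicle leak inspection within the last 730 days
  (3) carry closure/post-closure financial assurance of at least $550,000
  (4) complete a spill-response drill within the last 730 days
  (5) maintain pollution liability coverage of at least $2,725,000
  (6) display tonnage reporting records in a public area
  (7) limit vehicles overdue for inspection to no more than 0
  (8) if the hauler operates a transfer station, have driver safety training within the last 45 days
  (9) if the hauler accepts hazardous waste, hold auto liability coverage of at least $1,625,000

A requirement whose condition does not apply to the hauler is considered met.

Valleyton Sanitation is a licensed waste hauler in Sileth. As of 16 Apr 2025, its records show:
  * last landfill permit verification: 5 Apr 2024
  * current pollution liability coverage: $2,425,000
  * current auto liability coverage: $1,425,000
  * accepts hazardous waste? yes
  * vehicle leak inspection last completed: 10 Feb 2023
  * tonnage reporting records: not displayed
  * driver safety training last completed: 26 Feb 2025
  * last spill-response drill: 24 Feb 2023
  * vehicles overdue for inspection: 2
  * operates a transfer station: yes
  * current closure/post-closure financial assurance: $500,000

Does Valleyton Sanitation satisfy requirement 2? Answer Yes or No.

2. vehicle leak inspection 796 days ago vs limit 730 → not met

No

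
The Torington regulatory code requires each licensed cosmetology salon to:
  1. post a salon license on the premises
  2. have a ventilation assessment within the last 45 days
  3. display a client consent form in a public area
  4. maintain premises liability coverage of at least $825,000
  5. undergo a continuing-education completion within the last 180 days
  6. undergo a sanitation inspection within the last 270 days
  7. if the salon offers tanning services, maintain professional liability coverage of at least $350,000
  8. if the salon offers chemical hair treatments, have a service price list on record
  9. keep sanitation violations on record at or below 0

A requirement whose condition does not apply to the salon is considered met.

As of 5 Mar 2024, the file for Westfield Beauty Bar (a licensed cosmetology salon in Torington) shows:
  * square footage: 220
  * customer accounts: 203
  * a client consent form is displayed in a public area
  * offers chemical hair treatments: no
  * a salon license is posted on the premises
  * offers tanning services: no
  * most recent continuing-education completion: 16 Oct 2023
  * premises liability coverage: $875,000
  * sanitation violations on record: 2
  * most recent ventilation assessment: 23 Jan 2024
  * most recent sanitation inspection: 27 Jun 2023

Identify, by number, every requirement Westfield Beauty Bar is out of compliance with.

9

1. salon license present → met
2. ventilation assessment 42 days ago vs limit 45 → met
3. client consent form present → met
4. premises liability coverage $875,000 ≥ $825,000 → met
5. continuing-education completion 141 days ago vs limit 180 → met
6. sanitation inspection 252 days ago vs limit 270 → met
7. condition 'offers tanning services' does not hold → requirement n/a → met
8. condition 'offers chemical hair treatments' does not hold → requirement n/a → met
9. sanitation violations on record 2 > 0 → not met
Not met: 9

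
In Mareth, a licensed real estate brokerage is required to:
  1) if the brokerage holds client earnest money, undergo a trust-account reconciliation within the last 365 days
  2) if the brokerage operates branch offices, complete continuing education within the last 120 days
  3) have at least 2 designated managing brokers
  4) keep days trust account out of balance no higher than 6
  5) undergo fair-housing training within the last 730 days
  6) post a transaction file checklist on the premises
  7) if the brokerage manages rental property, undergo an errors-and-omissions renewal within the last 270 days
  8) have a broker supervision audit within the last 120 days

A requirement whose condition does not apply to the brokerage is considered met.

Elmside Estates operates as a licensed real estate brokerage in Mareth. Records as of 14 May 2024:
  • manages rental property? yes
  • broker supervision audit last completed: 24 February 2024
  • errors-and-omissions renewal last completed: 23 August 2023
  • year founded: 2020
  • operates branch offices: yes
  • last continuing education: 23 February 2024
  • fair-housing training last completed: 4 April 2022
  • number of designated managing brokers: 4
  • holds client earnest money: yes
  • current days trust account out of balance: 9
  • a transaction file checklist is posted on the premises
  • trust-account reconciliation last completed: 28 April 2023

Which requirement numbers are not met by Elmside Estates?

1, 4, 5

1. condition 'holds client earnest money' holds; trust-account reconciliation 382 days ago vs limit 365 → not met
2. condition 'operates branch offices' holds; continuing education 81 days ago vs limit 120 → met
3. designated managing brokers 4 ≥ 2 → met
4. days trust account out of balance 9 > 6 → not met
5. fair-housing training 771 days ago vs limit 730 → not met
6. transaction file checklist present → met
7. condition 'manages rental property' holds; errors-and-omissions renewal 265 days ago vs limit 270 → met
8. broker supervision audit 80 days ago vs limit 120 → met
Not met: 1, 4, 5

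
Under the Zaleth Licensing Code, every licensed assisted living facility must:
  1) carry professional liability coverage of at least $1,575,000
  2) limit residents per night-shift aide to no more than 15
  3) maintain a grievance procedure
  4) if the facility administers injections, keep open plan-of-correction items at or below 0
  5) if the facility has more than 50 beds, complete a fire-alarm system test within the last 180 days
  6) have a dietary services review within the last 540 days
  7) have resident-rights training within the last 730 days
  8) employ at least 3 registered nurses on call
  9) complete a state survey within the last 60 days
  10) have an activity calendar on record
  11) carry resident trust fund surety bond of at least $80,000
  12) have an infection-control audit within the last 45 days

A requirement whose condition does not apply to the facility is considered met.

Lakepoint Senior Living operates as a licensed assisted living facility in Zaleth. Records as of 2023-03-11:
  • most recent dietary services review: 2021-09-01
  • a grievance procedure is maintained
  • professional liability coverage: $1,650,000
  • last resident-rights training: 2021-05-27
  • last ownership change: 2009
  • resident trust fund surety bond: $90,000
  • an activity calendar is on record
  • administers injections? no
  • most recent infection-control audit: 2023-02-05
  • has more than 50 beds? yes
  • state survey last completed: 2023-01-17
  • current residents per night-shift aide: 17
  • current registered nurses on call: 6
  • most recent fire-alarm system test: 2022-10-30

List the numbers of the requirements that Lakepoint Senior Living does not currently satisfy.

1. professional liability coverage $1,650,000 ≥ $1,575,000 → met
2. residents per night-shift aide 17 > 15 → not met
3. grievance procedure present → met
4. condition 'administers injections' does not hold → requirement n/a → met
5. condition 'has more than 50 beds' holds; fire-alarm system test 132 days ago vs limit 180 → met
6. dietary services review 556 days ago vs limit 540 → not met
7. resident-rights training 653 days ago vs limit 730 → met
8. registered nurses on call 6 ≥ 3 → met
9. state survey 53 days ago vs limit 60 → met
10. activity calendar present → met
11. resident trust fund surety bond $90,000 ≥ $80,000 → met
12. infection-control audit 34 days ago vs limit 45 → met
Not met: 2, 6

2, 6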